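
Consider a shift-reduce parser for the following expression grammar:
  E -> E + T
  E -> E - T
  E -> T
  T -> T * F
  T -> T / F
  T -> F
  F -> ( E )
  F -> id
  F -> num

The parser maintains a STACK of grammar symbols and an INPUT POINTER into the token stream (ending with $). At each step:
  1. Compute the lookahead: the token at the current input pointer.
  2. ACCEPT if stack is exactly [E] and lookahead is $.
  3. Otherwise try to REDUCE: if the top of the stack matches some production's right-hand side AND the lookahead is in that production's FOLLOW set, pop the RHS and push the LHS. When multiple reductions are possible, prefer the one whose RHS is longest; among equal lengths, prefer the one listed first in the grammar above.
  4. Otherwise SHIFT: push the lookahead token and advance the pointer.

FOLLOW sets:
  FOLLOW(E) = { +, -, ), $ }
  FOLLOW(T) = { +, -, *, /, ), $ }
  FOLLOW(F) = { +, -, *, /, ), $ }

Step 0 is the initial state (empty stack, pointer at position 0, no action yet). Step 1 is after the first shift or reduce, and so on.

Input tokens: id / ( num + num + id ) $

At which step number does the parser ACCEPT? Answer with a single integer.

Step 1: shift id. Stack=[id] ptr=1 lookahead=/ remaining=[/ ( num + num + id ) $]
Step 2: reduce F->id. Stack=[F] ptr=1 lookahead=/ remaining=[/ ( num + num + id ) $]
Step 3: reduce T->F. Stack=[T] ptr=1 lookahead=/ remaining=[/ ( num + num + id ) $]
Step 4: shift /. Stack=[T /] ptr=2 lookahead=( remaining=[( num + num + id ) $]
Step 5: shift (. Stack=[T / (] ptr=3 lookahead=num remaining=[num + num + id ) $]
Step 6: shift num. Stack=[T / ( num] ptr=4 lookahead=+ remaining=[+ num + id ) $]
Step 7: reduce F->num. Stack=[T / ( F] ptr=4 lookahead=+ remaining=[+ num + id ) $]
Step 8: reduce T->F. Stack=[T / ( T] ptr=4 lookahead=+ remaining=[+ num + id ) $]
Step 9: reduce E->T. Stack=[T / ( E] ptr=4 lookahead=+ remaining=[+ num + id ) $]
Step 10: shift +. Stack=[T / ( E +] ptr=5 lookahead=num remaining=[num + id ) $]
Step 11: shift num. Stack=[T / ( E + num] ptr=6 lookahead=+ remaining=[+ id ) $]
Step 12: reduce F->num. Stack=[T / ( E + F] ptr=6 lookahead=+ remaining=[+ id ) $]
Step 13: reduce T->F. Stack=[T / ( E + T] ptr=6 lookahead=+ remaining=[+ id ) $]
Step 14: reduce E->E + T. Stack=[T / ( E] ptr=6 lookahead=+ remaining=[+ id ) $]
Step 15: shift +. Stack=[T / ( E +] ptr=7 lookahead=id remaining=[id ) $]
Step 16: shift id. Stack=[T / ( E + id] ptr=8 lookahead=) remaining=[) $]
Step 17: reduce F->id. Stack=[T / ( E + F] ptr=8 lookahead=) remaining=[) $]
Step 18: reduce T->F. Stack=[T / ( E + T] ptr=8 lookahead=) remaining=[) $]
Step 19: reduce E->E + T. Stack=[T / ( E] ptr=8 lookahead=) remaining=[) $]
Step 20: shift ). Stack=[T / ( E )] ptr=9 lookahead=$ remaining=[$]
Step 21: reduce F->( E ). Stack=[T / F] ptr=9 lookahead=$ remaining=[$]
Step 22: reduce T->T / F. Stack=[T] ptr=9 lookahead=$ remaining=[$]
Step 23: reduce E->T. Stack=[E] ptr=9 lookahead=$ remaining=[$]
Step 24: accept. Stack=[E] ptr=9 lookahead=$ remaining=[$]

Answer: 24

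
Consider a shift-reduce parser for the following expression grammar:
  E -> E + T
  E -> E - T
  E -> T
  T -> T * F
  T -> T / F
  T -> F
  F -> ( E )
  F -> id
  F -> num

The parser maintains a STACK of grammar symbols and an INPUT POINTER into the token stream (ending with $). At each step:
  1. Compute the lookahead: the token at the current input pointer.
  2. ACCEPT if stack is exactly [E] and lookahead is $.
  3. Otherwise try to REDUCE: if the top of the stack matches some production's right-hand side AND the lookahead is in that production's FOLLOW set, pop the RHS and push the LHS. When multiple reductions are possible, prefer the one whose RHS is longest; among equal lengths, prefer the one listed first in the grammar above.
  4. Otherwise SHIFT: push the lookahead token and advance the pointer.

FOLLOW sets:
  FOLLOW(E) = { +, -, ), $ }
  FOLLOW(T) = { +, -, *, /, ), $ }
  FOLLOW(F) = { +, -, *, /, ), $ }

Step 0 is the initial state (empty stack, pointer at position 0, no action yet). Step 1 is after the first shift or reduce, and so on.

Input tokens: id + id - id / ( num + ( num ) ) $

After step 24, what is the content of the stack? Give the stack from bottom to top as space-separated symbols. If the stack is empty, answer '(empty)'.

Step 1: shift id. Stack=[id] ptr=1 lookahead=+ remaining=[+ id - id / ( num + ( num ) ) $]
Step 2: reduce F->id. Stack=[F] ptr=1 lookahead=+ remaining=[+ id - id / ( num + ( num ) ) $]
Step 3: reduce T->F. Stack=[T] ptr=1 lookahead=+ remaining=[+ id - id / ( num + ( num ) ) $]
Step 4: reduce E->T. Stack=[E] ptr=1 lookahead=+ remaining=[+ id - id / ( num + ( num ) ) $]
Step 5: shift +. Stack=[E +] ptr=2 lookahead=id remaining=[id - id / ( num + ( num ) ) $]
Step 6: shift id. Stack=[E + id] ptr=3 lookahead=- remaining=[- id / ( num + ( num ) ) $]
Step 7: reduce F->id. Stack=[E + F] ptr=3 lookahead=- remaining=[- id / ( num + ( num ) ) $]
Step 8: reduce T->F. Stack=[E + T] ptr=3 lookahead=- remaining=[- id / ( num + ( num ) ) $]
Step 9: reduce E->E + T. Stack=[E] ptr=3 lookahead=- remaining=[- id / ( num + ( num ) ) $]
Step 10: shift -. Stack=[E -] ptr=4 lookahead=id remaining=[id / ( num + ( num ) ) $]
Step 11: shift id. Stack=[E - id] ptr=5 lookahead=/ remaining=[/ ( num + ( num ) ) $]
Step 12: reduce F->id. Stack=[E - F] ptr=5 lookahead=/ remaining=[/ ( num + ( num ) ) $]
Step 13: reduce T->F. Stack=[E - T] ptr=5 lookahead=/ remaining=[/ ( num + ( num ) ) $]
Step 14: shift /. Stack=[E - T /] ptr=6 lookahead=( remaining=[( num + ( num ) ) $]
Step 15: shift (. Stack=[E - T / (] ptr=7 lookahead=num remaining=[num + ( num ) ) $]
Step 16: shift num. Stack=[E - T / ( num] ptr=8 lookahead=+ remaining=[+ ( num ) ) $]
Step 17: reduce F->num. Stack=[E - T / ( F] ptr=8 lookahead=+ remaining=[+ ( num ) ) $]
Step 18: reduce T->F. Stack=[E - T / ( T] ptr=8 lookahead=+ remaining=[+ ( num ) ) $]
Step 19: reduce E->T. Stack=[E - T / ( E] ptr=8 lookahead=+ remaining=[+ ( num ) ) $]
Step 20: shift +. Stack=[E - T / ( E +] ptr=9 lookahead=( remaining=[( num ) ) $]
Step 21: shift (. Stack=[E - T / ( E + (] ptr=10 lookahead=num remaining=[num ) ) $]
Step 22: shift num. Stack=[E - T / ( E + ( num] ptr=11 lookahead=) remaining=[) ) $]
Step 23: reduce F->num. Stack=[E - T / ( E + ( F] ptr=11 lookahead=) remaining=[) ) $]
Step 24: reduce T->F. Stack=[E - T / ( E + ( T] ptr=11 lookahead=) remaining=[) ) $]

Answer: E - T / ( E + ( T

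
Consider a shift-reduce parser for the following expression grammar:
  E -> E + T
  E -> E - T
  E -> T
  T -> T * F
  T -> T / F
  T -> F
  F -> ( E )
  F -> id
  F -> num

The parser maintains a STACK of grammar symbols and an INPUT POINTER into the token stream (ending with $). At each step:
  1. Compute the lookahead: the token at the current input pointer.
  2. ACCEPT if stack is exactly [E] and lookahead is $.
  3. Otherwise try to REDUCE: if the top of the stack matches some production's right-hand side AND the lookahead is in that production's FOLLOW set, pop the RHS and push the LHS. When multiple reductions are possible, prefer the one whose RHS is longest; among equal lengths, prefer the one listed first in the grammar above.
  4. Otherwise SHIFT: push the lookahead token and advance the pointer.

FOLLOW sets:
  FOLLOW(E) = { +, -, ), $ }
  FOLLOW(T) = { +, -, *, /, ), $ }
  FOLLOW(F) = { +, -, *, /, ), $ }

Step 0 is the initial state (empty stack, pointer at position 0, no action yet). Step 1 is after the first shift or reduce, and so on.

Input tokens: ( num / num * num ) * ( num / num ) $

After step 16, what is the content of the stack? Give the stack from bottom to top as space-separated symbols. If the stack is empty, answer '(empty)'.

Step 1: shift (. Stack=[(] ptr=1 lookahead=num remaining=[num / num * num ) * ( num / num ) $]
Step 2: shift num. Stack=[( num] ptr=2 lookahead=/ remaining=[/ num * num ) * ( num / num ) $]
Step 3: reduce F->num. Stack=[( F] ptr=2 lookahead=/ remaining=[/ num * num ) * ( num / num ) $]
Step 4: reduce T->F. Stack=[( T] ptr=2 lookahead=/ remaining=[/ num * num ) * ( num / num ) $]
Step 5: shift /. Stack=[( T /] ptr=3 lookahead=num remaining=[num * num ) * ( num / num ) $]
Step 6: shift num. Stack=[( T / num] ptr=4 lookahead=* remaining=[* num ) * ( num / num ) $]
Step 7: reduce F->num. Stack=[( T / F] ptr=4 lookahead=* remaining=[* num ) * ( num / num ) $]
Step 8: reduce T->T / F. Stack=[( T] ptr=4 lookahead=* remaining=[* num ) * ( num / num ) $]
Step 9: shift *. Stack=[( T *] ptr=5 lookahead=num remaining=[num ) * ( num / num ) $]
Step 10: shift num. Stack=[( T * num] ptr=6 lookahead=) remaining=[) * ( num / num ) $]
Step 11: reduce F->num. Stack=[( T * F] ptr=6 lookahead=) remaining=[) * ( num / num ) $]
Step 12: reduce T->T * F. Stack=[( T] ptr=6 lookahead=) remaining=[) * ( num / num ) $]
Step 13: reduce E->T. Stack=[( E] ptr=6 lookahead=) remaining=[) * ( num / num ) $]
Step 14: shift ). Stack=[( E )] ptr=7 lookahead=* remaining=[* ( num / num ) $]
Step 15: reduce F->( E ). Stack=[F] ptr=7 lookahead=* remaining=[* ( num / num ) $]
Step 16: reduce T->F. Stack=[T] ptr=7 lookahead=* remaining=[* ( num / num ) $]

Answer: T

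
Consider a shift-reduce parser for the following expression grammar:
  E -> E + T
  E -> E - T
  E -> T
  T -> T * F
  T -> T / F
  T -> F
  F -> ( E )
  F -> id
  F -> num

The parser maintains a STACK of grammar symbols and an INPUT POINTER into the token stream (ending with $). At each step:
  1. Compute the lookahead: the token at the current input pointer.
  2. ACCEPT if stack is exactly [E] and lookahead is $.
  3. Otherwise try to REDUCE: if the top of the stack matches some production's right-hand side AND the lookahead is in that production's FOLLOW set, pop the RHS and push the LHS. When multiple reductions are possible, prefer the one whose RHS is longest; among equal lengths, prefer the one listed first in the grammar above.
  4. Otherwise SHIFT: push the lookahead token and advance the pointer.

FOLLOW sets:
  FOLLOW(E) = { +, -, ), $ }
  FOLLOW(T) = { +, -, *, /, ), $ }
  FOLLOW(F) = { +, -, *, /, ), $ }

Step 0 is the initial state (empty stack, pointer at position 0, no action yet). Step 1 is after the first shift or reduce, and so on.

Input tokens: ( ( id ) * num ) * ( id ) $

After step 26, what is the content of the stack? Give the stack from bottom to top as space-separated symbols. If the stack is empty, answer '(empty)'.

Step 1: shift (. Stack=[(] ptr=1 lookahead=( remaining=[( id ) * num ) * ( id ) $]
Step 2: shift (. Stack=[( (] ptr=2 lookahead=id remaining=[id ) * num ) * ( id ) $]
Step 3: shift id. Stack=[( ( id] ptr=3 lookahead=) remaining=[) * num ) * ( id ) $]
Step 4: reduce F->id. Stack=[( ( F] ptr=3 lookahead=) remaining=[) * num ) * ( id ) $]
Step 5: reduce T->F. Stack=[( ( T] ptr=3 lookahead=) remaining=[) * num ) * ( id ) $]
Step 6: reduce E->T. Stack=[( ( E] ptr=3 lookahead=) remaining=[) * num ) * ( id ) $]
Step 7: shift ). Stack=[( ( E )] ptr=4 lookahead=* remaining=[* num ) * ( id ) $]
Step 8: reduce F->( E ). Stack=[( F] ptr=4 lookahead=* remaining=[* num ) * ( id ) $]
Step 9: reduce T->F. Stack=[( T] ptr=4 lookahead=* remaining=[* num ) * ( id ) $]
Step 10: shift *. Stack=[( T *] ptr=5 lookahead=num remaining=[num ) * ( id ) $]
Step 11: shift num. Stack=[( T * num] ptr=6 lookahead=) remaining=[) * ( id ) $]
Step 12: reduce F->num. Stack=[( T * F] ptr=6 lookahead=) remaining=[) * ( id ) $]
Step 13: reduce T->T * F. Stack=[( T] ptr=6 lookahead=) remaining=[) * ( id ) $]
Step 14: reduce E->T. Stack=[( E] ptr=6 lookahead=) remaining=[) * ( id ) $]
Step 15: shift ). Stack=[( E )] ptr=7 lookahead=* remaining=[* ( id ) $]
Step 16: reduce F->( E ). Stack=[F] ptr=7 lookahead=* remaining=[* ( id ) $]
Step 17: reduce T->F. Stack=[T] ptr=7 lookahead=* remaining=[* ( id ) $]
Step 18: shift *. Stack=[T *] ptr=8 lookahead=( remaining=[( id ) $]
Step 19: shift (. Stack=[T * (] ptr=9 lookahead=id remaining=[id ) $]
Step 20: shift id. Stack=[T * ( id] ptr=10 lookahead=) remaining=[) $]
Step 21: reduce F->id. Stack=[T * ( F] ptr=10 lookahead=) remaining=[) $]
Step 22: reduce T->F. Stack=[T * ( T] ptr=10 lookahead=) remaining=[) $]
Step 23: reduce E->T. Stack=[T * ( E] ptr=10 lookahead=) remaining=[) $]
Step 24: shift ). Stack=[T * ( E )] ptr=11 lookahead=$ remaining=[$]
Step 25: reduce F->( E ). Stack=[T * F] ptr=11 lookahead=$ remaining=[$]
Step 26: reduce T->T * F. Stack=[T] ptr=11 lookahead=$ remaining=[$]

Answer: T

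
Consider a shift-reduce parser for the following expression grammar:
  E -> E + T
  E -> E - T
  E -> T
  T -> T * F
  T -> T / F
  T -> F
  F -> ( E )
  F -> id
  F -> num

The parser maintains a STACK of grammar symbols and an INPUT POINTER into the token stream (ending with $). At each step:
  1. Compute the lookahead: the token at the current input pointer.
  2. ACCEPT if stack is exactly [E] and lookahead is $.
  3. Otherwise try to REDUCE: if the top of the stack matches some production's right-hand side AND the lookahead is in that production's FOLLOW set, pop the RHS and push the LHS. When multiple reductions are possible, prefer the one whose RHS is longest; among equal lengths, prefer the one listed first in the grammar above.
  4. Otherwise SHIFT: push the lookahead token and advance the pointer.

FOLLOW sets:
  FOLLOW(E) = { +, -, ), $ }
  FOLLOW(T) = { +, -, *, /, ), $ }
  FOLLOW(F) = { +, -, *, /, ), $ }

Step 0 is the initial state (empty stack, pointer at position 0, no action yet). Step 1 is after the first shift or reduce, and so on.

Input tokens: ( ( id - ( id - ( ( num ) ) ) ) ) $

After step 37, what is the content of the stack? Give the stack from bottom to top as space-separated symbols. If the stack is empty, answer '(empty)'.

Step 1: shift (. Stack=[(] ptr=1 lookahead=( remaining=[( id - ( id - ( ( num ) ) ) ) ) $]
Step 2: shift (. Stack=[( (] ptr=2 lookahead=id remaining=[id - ( id - ( ( num ) ) ) ) ) $]
Step 3: shift id. Stack=[( ( id] ptr=3 lookahead=- remaining=[- ( id - ( ( num ) ) ) ) ) $]
Step 4: reduce F->id. Stack=[( ( F] ptr=3 lookahead=- remaining=[- ( id - ( ( num ) ) ) ) ) $]
Step 5: reduce T->F. Stack=[( ( T] ptr=3 lookahead=- remaining=[- ( id - ( ( num ) ) ) ) ) $]
Step 6: reduce E->T. Stack=[( ( E] ptr=3 lookahead=- remaining=[- ( id - ( ( num ) ) ) ) ) $]
Step 7: shift -. Stack=[( ( E -] ptr=4 lookahead=( remaining=[( id - ( ( num ) ) ) ) ) $]
Step 8: shift (. Stack=[( ( E - (] ptr=5 lookahead=id remaining=[id - ( ( num ) ) ) ) ) $]
Step 9: shift id. Stack=[( ( E - ( id] ptr=6 lookahead=- remaining=[- ( ( num ) ) ) ) ) $]
Step 10: reduce F->id. Stack=[( ( E - ( F] ptr=6 lookahead=- remaining=[- ( ( num ) ) ) ) ) $]
Step 11: reduce T->F. Stack=[( ( E - ( T] ptr=6 lookahead=- remaining=[- ( ( num ) ) ) ) ) $]
Step 12: reduce E->T. Stack=[( ( E - ( E] ptr=6 lookahead=- remaining=[- ( ( num ) ) ) ) ) $]
Step 13: shift -. Stack=[( ( E - ( E -] ptr=7 lookahead=( remaining=[( ( num ) ) ) ) ) $]
Step 14: shift (. Stack=[( ( E - ( E - (] ptr=8 lookahead=( remaining=[( num ) ) ) ) ) $]
Step 15: shift (. Stack=[( ( E - ( E - ( (] ptr=9 lookahead=num remaining=[num ) ) ) ) ) $]
Step 16: shift num. Stack=[( ( E - ( E - ( ( num] ptr=10 lookahead=) remaining=[) ) ) ) ) $]
Step 17: reduce F->num. Stack=[( ( E - ( E - ( ( F] ptr=10 lookahead=) remaining=[) ) ) ) ) $]
Step 18: reduce T->F. Stack=[( ( E - ( E - ( ( T] ptr=10 lookahead=) remaining=[) ) ) ) ) $]
Step 19: reduce E->T. Stack=[( ( E - ( E - ( ( E] ptr=10 lookahead=) remaining=[) ) ) ) ) $]
Step 20: shift ). Stack=[( ( E - ( E - ( ( E )] ptr=11 lookahead=) remaining=[) ) ) ) $]
Step 21: reduce F->( E ). Stack=[( ( E - ( E - ( F] ptr=11 lookahead=) remaining=[) ) ) ) $]
Step 22: reduce T->F. Stack=[( ( E - ( E - ( T] ptr=11 lookahead=) remaining=[) ) ) ) $]
Step 23: reduce E->T. Stack=[( ( E - ( E - ( E] ptr=11 lookahead=) remaining=[) ) ) ) $]
Step 24: shift ). Stack=[( ( E - ( E - ( E )] ptr=12 lookahead=) remaining=[) ) ) $]
Step 25: reduce F->( E ). Stack=[( ( E - ( E - F] ptr=12 lookahead=) remaining=[) ) ) $]
Step 26: reduce T->F. Stack=[( ( E - ( E - T] ptr=12 lookahead=) remaining=[) ) ) $]
Step 27: reduce E->E - T. Stack=[( ( E - ( E] ptr=12 lookahead=) remaining=[) ) ) $]
Step 28: shift ). Stack=[( ( E - ( E )] ptr=13 lookahead=) remaining=[) ) $]
Step 29: reduce F->( E ). Stack=[( ( E - F] ptr=13 lookahead=) remaining=[) ) $]
Step 30: reduce T->F. Stack=[( ( E - T] ptr=13 lookahead=) remaining=[) ) $]
Step 31: reduce E->E - T. Stack=[( ( E] ptr=13 lookahead=) remaining=[) ) $]
Step 32: shift ). Stack=[( ( E )] ptr=14 lookahead=) remaining=[) $]
Step 33: reduce F->( E ). Stack=[( F] ptr=14 lookahead=) remaining=[) $]
Step 34: reduce T->F. Stack=[( T] ptr=14 lookahead=) remaining=[) $]
Step 35: reduce E->T. Stack=[( E] ptr=14 lookahead=) remaining=[) $]
Step 36: shift ). Stack=[( E )] ptr=15 lookahead=$ remaining=[$]
Step 37: reduce F->( E ). Stack=[F] ptr=15 lookahead=$ remaining=[$]

Answer: F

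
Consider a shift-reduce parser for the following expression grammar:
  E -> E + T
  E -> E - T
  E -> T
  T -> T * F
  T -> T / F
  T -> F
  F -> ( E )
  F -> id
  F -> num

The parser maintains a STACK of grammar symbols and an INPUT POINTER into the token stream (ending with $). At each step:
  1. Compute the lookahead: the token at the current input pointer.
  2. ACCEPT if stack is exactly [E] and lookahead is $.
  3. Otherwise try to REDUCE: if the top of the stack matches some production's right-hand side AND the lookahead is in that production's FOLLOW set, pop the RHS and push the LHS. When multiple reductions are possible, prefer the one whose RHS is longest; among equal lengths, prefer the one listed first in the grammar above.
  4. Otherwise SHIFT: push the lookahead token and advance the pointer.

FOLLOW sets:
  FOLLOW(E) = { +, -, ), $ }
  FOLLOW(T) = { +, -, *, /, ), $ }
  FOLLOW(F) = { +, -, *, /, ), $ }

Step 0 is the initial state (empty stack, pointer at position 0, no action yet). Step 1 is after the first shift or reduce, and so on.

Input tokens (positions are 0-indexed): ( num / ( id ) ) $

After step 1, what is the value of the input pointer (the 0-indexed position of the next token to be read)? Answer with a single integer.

Step 1: shift (. Stack=[(] ptr=1 lookahead=num remaining=[num / ( id ) ) $]

Answer: 1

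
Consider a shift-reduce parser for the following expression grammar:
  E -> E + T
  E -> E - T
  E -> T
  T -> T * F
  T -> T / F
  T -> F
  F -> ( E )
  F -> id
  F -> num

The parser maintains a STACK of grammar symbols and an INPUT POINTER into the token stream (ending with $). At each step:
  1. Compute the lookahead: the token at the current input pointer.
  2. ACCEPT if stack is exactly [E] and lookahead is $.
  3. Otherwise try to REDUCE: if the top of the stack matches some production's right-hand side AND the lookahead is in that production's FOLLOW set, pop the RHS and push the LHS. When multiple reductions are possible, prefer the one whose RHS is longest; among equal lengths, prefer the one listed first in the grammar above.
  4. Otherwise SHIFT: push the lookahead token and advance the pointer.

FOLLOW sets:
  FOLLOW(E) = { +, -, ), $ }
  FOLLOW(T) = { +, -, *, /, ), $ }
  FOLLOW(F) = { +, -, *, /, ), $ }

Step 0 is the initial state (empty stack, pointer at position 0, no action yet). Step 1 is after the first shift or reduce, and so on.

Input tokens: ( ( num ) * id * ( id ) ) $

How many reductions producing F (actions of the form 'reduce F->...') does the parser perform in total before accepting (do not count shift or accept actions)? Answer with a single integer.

Answer: 6

Derivation:
Step 1: shift (. Stack=[(] ptr=1 lookahead=( remaining=[( num ) * id * ( id ) ) $]
Step 2: shift (. Stack=[( (] ptr=2 lookahead=num remaining=[num ) * id * ( id ) ) $]
Step 3: shift num. Stack=[( ( num] ptr=3 lookahead=) remaining=[) * id * ( id ) ) $]
Step 4: reduce F->num. Stack=[( ( F] ptr=3 lookahead=) remaining=[) * id * ( id ) ) $]
Step 5: reduce T->F. Stack=[( ( T] ptr=3 lookahead=) remaining=[) * id * ( id ) ) $]
Step 6: reduce E->T. Stack=[( ( E] ptr=3 lookahead=) remaining=[) * id * ( id ) ) $]
Step 7: shift ). Stack=[( ( E )] ptr=4 lookahead=* remaining=[* id * ( id ) ) $]
Step 8: reduce F->( E ). Stack=[( F] ptr=4 lookahead=* remaining=[* id * ( id ) ) $]
Step 9: reduce T->F. Stack=[( T] ptr=4 lookahead=* remaining=[* id * ( id ) ) $]
Step 10: shift *. Stack=[( T *] ptr=5 lookahead=id remaining=[id * ( id ) ) $]
Step 11: shift id. Stack=[( T * id] ptr=6 lookahead=* remaining=[* ( id ) ) $]
Step 12: reduce F->id. Stack=[( T * F] ptr=6 lookahead=* remaining=[* ( id ) ) $]
Step 13: reduce T->T * F. Stack=[( T] ptr=6 lookahead=* remaining=[* ( id ) ) $]
Step 14: shift *. Stack=[( T *] ptr=7 lookahead=( remaining=[( id ) ) $]
Step 15: shift (. Stack=[( T * (] ptr=8 lookahead=id remaining=[id ) ) $]
Step 16: shift id. Stack=[( T * ( id] ptr=9 lookahead=) remaining=[) ) $]
Step 17: reduce F->id. Stack=[( T * ( F] ptr=9 lookahead=) remaining=[) ) $]
Step 18: reduce T->F. Stack=[( T * ( T] ptr=9 lookahead=) remaining=[) ) $]
Step 19: reduce E->T. Stack=[( T * ( E] ptr=9 lookahead=) remaining=[) ) $]
Step 20: shift ). Stack=[( T * ( E )] ptr=10 lookahead=) remaining=[) $]
Step 21: reduce F->( E ). Stack=[( T * F] ptr=10 lookahead=) remaining=[) $]
Step 22: reduce T->T * F. Stack=[( T] ptr=10 lookahead=) remaining=[) $]
Step 23: reduce E->T. Stack=[( E] ptr=10 lookahead=) remaining=[) $]
Step 24: shift ). Stack=[( E )] ptr=11 lookahead=$ remaining=[$]
Step 25: reduce F->( E ). Stack=[F] ptr=11 lookahead=$ remaining=[$]
Step 26: reduce T->F. Stack=[T] ptr=11 lookahead=$ remaining=[$]
Step 27: reduce E->T. Stack=[E] ptr=11 lookahead=$ remaining=[$]
Step 28: accept. Stack=[E] ptr=11 lookahead=$ remaining=[$]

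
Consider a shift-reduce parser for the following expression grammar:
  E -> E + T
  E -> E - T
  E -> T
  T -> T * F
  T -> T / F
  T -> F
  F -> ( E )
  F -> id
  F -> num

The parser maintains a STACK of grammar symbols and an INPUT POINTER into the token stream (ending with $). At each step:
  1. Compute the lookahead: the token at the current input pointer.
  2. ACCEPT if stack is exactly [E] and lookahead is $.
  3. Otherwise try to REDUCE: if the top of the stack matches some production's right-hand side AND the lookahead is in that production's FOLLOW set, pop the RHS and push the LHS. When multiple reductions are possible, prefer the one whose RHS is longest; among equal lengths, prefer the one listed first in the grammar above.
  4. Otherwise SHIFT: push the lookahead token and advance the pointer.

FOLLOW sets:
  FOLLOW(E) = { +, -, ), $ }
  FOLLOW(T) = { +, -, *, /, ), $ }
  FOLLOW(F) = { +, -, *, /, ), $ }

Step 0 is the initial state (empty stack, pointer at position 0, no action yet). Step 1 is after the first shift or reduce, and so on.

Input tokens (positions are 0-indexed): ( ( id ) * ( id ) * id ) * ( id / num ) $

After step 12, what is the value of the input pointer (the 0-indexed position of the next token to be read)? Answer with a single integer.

Step 1: shift (. Stack=[(] ptr=1 lookahead=( remaining=[( id ) * ( id ) * id ) * ( id / num ) $]
Step 2: shift (. Stack=[( (] ptr=2 lookahead=id remaining=[id ) * ( id ) * id ) * ( id / num ) $]
Step 3: shift id. Stack=[( ( id] ptr=3 lookahead=) remaining=[) * ( id ) * id ) * ( id / num ) $]
Step 4: reduce F->id. Stack=[( ( F] ptr=3 lookahead=) remaining=[) * ( id ) * id ) * ( id / num ) $]
Step 5: reduce T->F. Stack=[( ( T] ptr=3 lookahead=) remaining=[) * ( id ) * id ) * ( id / num ) $]
Step 6: reduce E->T. Stack=[( ( E] ptr=3 lookahead=) remaining=[) * ( id ) * id ) * ( id / num ) $]
Step 7: shift ). Stack=[( ( E )] ptr=4 lookahead=* remaining=[* ( id ) * id ) * ( id / num ) $]
Step 8: reduce F->( E ). Stack=[( F] ptr=4 lookahead=* remaining=[* ( id ) * id ) * ( id / num ) $]
Step 9: reduce T->F. Stack=[( T] ptr=4 lookahead=* remaining=[* ( id ) * id ) * ( id / num ) $]
Step 10: shift *. Stack=[( T *] ptr=5 lookahead=( remaining=[( id ) * id ) * ( id / num ) $]
Step 11: shift (. Stack=[( T * (] ptr=6 lookahead=id remaining=[id ) * id ) * ( id / num ) $]
Step 12: shift id. Stack=[( T * ( id] ptr=7 lookahead=) remaining=[) * id ) * ( id / num ) $]

Answer: 7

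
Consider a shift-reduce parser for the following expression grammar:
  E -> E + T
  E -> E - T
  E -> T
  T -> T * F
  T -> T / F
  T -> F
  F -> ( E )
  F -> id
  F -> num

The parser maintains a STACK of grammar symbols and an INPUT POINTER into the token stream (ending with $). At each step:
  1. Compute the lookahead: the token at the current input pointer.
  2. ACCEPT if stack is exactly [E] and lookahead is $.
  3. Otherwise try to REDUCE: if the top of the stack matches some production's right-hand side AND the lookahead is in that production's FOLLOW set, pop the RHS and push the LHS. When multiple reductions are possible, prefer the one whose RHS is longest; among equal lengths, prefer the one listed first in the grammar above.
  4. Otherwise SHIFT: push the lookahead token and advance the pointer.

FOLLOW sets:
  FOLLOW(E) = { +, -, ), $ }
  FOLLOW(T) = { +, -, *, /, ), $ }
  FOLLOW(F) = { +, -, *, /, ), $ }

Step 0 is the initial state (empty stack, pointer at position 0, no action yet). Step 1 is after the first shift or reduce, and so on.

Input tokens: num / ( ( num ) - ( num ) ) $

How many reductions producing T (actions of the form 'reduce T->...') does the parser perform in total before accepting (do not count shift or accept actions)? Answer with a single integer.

Step 1: shift num. Stack=[num] ptr=1 lookahead=/ remaining=[/ ( ( num ) - ( num ) ) $]
Step 2: reduce F->num. Stack=[F] ptr=1 lookahead=/ remaining=[/ ( ( num ) - ( num ) ) $]
Step 3: reduce T->F. Stack=[T] ptr=1 lookahead=/ remaining=[/ ( ( num ) - ( num ) ) $]
Step 4: shift /. Stack=[T /] ptr=2 lookahead=( remaining=[( ( num ) - ( num ) ) $]
Step 5: shift (. Stack=[T / (] ptr=3 lookahead=( remaining=[( num ) - ( num ) ) $]
Step 6: shift (. Stack=[T / ( (] ptr=4 lookahead=num remaining=[num ) - ( num ) ) $]
Step 7: shift num. Stack=[T / ( ( num] ptr=5 lookahead=) remaining=[) - ( num ) ) $]
Step 8: reduce F->num. Stack=[T / ( ( F] ptr=5 lookahead=) remaining=[) - ( num ) ) $]
Step 9: reduce T->F. Stack=[T / ( ( T] ptr=5 lookahead=) remaining=[) - ( num ) ) $]
Step 10: reduce E->T. Stack=[T / ( ( E] ptr=5 lookahead=) remaining=[) - ( num ) ) $]
Step 11: shift ). Stack=[T / ( ( E )] ptr=6 lookahead=- remaining=[- ( num ) ) $]
Step 12: reduce F->( E ). Stack=[T / ( F] ptr=6 lookahead=- remaining=[- ( num ) ) $]
Step 13: reduce T->F. Stack=[T / ( T] ptr=6 lookahead=- remaining=[- ( num ) ) $]
Step 14: reduce E->T. Stack=[T / ( E] ptr=6 lookahead=- remaining=[- ( num ) ) $]
Step 15: shift -. Stack=[T / ( E -] ptr=7 lookahead=( remaining=[( num ) ) $]
Step 16: shift (. Stack=[T / ( E - (] ptr=8 lookahead=num remaining=[num ) ) $]
Step 17: shift num. Stack=[T / ( E - ( num] ptr=9 lookahead=) remaining=[) ) $]
Step 18: reduce F->num. Stack=[T / ( E - ( F] ptr=9 lookahead=) remaining=[) ) $]
Step 19: reduce T->F. Stack=[T / ( E - ( T] ptr=9 lookahead=) remaining=[) ) $]
Step 20: reduce E->T. Stack=[T / ( E - ( E] ptr=9 lookahead=) remaining=[) ) $]
Step 21: shift ). Stack=[T / ( E - ( E )] ptr=10 lookahead=) remaining=[) $]
Step 22: reduce F->( E ). Stack=[T / ( E - F] ptr=10 lookahead=) remaining=[) $]
Step 23: reduce T->F. Stack=[T / ( E - T] ptr=10 lookahead=) remaining=[) $]
Step 24: reduce E->E - T. Stack=[T / ( E] ptr=10 lookahead=) remaining=[) $]
Step 25: shift ). Stack=[T / ( E )] ptr=11 lookahead=$ remaining=[$]
Step 26: reduce F->( E ). Stack=[T / F] ptr=11 lookahead=$ remaining=[$]
Step 27: reduce T->T / F. Stack=[T] ptr=11 lookahead=$ remaining=[$]
Step 28: reduce E->T. Stack=[E] ptr=11 lookahead=$ remaining=[$]
Step 29: accept. Stack=[E] ptr=11 lookahead=$ remaining=[$]

Answer: 6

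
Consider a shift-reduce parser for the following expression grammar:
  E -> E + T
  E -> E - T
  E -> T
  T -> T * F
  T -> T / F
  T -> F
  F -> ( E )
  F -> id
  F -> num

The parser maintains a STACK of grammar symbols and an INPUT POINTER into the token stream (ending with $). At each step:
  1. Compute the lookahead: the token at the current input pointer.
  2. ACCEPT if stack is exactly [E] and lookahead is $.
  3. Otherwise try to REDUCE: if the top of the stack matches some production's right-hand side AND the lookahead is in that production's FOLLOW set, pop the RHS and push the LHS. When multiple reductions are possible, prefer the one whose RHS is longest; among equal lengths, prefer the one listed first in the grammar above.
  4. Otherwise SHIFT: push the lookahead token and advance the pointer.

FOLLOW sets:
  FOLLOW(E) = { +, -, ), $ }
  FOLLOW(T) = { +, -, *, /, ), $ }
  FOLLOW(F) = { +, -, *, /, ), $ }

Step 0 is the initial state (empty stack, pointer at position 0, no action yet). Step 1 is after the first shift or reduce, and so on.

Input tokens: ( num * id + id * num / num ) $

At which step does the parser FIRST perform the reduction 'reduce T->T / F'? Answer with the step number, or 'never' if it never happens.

Step 1: shift (. Stack=[(] ptr=1 lookahead=num remaining=[num * id + id * num / num ) $]
Step 2: shift num. Stack=[( num] ptr=2 lookahead=* remaining=[* id + id * num / num ) $]
Step 3: reduce F->num. Stack=[( F] ptr=2 lookahead=* remaining=[* id + id * num / num ) $]
Step 4: reduce T->F. Stack=[( T] ptr=2 lookahead=* remaining=[* id + id * num / num ) $]
Step 5: shift *. Stack=[( T *] ptr=3 lookahead=id remaining=[id + id * num / num ) $]
Step 6: shift id. Stack=[( T * id] ptr=4 lookahead=+ remaining=[+ id * num / num ) $]
Step 7: reduce F->id. Stack=[( T * F] ptr=4 lookahead=+ remaining=[+ id * num / num ) $]
Step 8: reduce T->T * F. Stack=[( T] ptr=4 lookahead=+ remaining=[+ id * num / num ) $]
Step 9: reduce E->T. Stack=[( E] ptr=4 lookahead=+ remaining=[+ id * num / num ) $]
Step 10: shift +. Stack=[( E +] ptr=5 lookahead=id remaining=[id * num / num ) $]
Step 11: shift id. Stack=[( E + id] ptr=6 lookahead=* remaining=[* num / num ) $]
Step 12: reduce F->id. Stack=[( E + F] ptr=6 lookahead=* remaining=[* num / num ) $]
Step 13: reduce T->F. Stack=[( E + T] ptr=6 lookahead=* remaining=[* num / num ) $]
Step 14: shift *. Stack=[( E + T *] ptr=7 lookahead=num remaining=[num / num ) $]
Step 15: shift num. Stack=[( E + T * num] ptr=8 lookahead=/ remaining=[/ num ) $]
Step 16: reduce F->num. Stack=[( E + T * F] ptr=8 lookahead=/ remaining=[/ num ) $]
Step 17: reduce T->T * F. Stack=[( E + T] ptr=8 lookahead=/ remaining=[/ num ) $]
Step 18: shift /. Stack=[( E + T /] ptr=9 lookahead=num remaining=[num ) $]
Step 19: shift num. Stack=[( E + T / num] ptr=10 lookahead=) remaining=[) $]
Step 20: reduce F->num. Stack=[( E + T / F] ptr=10 lookahead=) remaining=[) $]
Step 21: reduce T->T / F. Stack=[( E + T] ptr=10 lookahead=) remaining=[) $]

Answer: 21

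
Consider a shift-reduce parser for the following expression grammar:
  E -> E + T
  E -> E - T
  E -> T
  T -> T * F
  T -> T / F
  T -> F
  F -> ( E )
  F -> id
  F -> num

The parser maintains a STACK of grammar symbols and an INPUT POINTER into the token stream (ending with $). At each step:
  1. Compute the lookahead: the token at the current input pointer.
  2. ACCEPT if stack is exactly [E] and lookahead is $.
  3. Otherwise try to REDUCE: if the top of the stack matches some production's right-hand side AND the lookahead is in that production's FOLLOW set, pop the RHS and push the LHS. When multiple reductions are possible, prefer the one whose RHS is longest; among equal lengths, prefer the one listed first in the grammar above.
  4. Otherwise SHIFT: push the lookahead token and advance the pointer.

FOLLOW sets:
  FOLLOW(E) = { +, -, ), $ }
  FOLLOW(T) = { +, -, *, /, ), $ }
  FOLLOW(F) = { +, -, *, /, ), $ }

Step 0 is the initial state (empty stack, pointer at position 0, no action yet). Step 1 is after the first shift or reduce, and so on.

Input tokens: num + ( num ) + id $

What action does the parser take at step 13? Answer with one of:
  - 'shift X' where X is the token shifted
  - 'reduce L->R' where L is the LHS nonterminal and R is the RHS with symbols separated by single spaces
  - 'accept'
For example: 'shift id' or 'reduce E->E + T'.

Answer: reduce T->F

Derivation:
Step 1: shift num. Stack=[num] ptr=1 lookahead=+ remaining=[+ ( num ) + id $]
Step 2: reduce F->num. Stack=[F] ptr=1 lookahead=+ remaining=[+ ( num ) + id $]
Step 3: reduce T->F. Stack=[T] ptr=1 lookahead=+ remaining=[+ ( num ) + id $]
Step 4: reduce E->T. Stack=[E] ptr=1 lookahead=+ remaining=[+ ( num ) + id $]
Step 5: shift +. Stack=[E +] ptr=2 lookahead=( remaining=[( num ) + id $]
Step 6: shift (. Stack=[E + (] ptr=3 lookahead=num remaining=[num ) + id $]
Step 7: shift num. Stack=[E + ( num] ptr=4 lookahead=) remaining=[) + id $]
Step 8: reduce F->num. Stack=[E + ( F] ptr=4 lookahead=) remaining=[) + id $]
Step 9: reduce T->F. Stack=[E + ( T] ptr=4 lookahead=) remaining=[) + id $]
Step 10: reduce E->T. Stack=[E + ( E] ptr=4 lookahead=) remaining=[) + id $]
Step 11: shift ). Stack=[E + ( E )] ptr=5 lookahead=+ remaining=[+ id $]
Step 12: reduce F->( E ). Stack=[E + F] ptr=5 lookahead=+ remaining=[+ id $]
Step 13: reduce T->F. Stack=[E + T] ptr=5 lookahead=+ remaining=[+ id $]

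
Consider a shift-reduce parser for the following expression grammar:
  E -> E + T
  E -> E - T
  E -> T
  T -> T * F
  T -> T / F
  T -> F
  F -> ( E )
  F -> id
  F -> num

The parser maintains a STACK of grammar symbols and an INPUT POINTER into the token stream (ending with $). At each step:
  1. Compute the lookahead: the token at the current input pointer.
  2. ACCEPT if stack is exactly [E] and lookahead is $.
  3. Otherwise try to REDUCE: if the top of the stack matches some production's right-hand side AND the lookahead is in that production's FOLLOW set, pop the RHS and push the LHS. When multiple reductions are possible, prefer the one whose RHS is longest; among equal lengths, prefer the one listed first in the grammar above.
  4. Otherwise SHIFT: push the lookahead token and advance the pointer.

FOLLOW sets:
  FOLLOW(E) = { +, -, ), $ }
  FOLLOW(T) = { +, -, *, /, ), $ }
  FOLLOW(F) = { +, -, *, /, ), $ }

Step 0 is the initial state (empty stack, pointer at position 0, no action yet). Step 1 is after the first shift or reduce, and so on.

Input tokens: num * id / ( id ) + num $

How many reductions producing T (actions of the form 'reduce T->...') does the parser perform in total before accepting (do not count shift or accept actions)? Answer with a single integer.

Answer: 5

Derivation:
Step 1: shift num. Stack=[num] ptr=1 lookahead=* remaining=[* id / ( id ) + num $]
Step 2: reduce F->num. Stack=[F] ptr=1 lookahead=* remaining=[* id / ( id ) + num $]
Step 3: reduce T->F. Stack=[T] ptr=1 lookahead=* remaining=[* id / ( id ) + num $]
Step 4: shift *. Stack=[T *] ptr=2 lookahead=id remaining=[id / ( id ) + num $]
Step 5: shift id. Stack=[T * id] ptr=3 lookahead=/ remaining=[/ ( id ) + num $]
Step 6: reduce F->id. Stack=[T * F] ptr=3 lookahead=/ remaining=[/ ( id ) + num $]
Step 7: reduce T->T * F. Stack=[T] ptr=3 lookahead=/ remaining=[/ ( id ) + num $]
Step 8: shift /. Stack=[T /] ptr=4 lookahead=( remaining=[( id ) + num $]
Step 9: shift (. Stack=[T / (] ptr=5 lookahead=id remaining=[id ) + num $]
Step 10: shift id. Stack=[T / ( id] ptr=6 lookahead=) remaining=[) + num $]
Step 11: reduce F->id. Stack=[T / ( F] ptr=6 lookahead=) remaining=[) + num $]
Step 12: reduce T->F. Stack=[T / ( T] ptr=6 lookahead=) remaining=[) + num $]
Step 13: reduce E->T. Stack=[T / ( E] ptr=6 lookahead=) remaining=[) + num $]
Step 14: shift ). Stack=[T / ( E )] ptr=7 lookahead=+ remaining=[+ num $]
Step 15: reduce F->( E ). Stack=[T / F] ptr=7 lookahead=+ remaining=[+ num $]
Step 16: reduce T->T / F. Stack=[T] ptr=7 lookahead=+ remaining=[+ num $]
Step 17: reduce E->T. Stack=[E] ptr=7 lookahead=+ remaining=[+ num $]
Step 18: shift +. Stack=[E +] ptr=8 lookahead=num remaining=[num $]
Step 19: shift num. Stack=[E + num] ptr=9 lookahead=$ remaining=[$]
Step 20: reduce F->num. Stack=[E + F] ptr=9 lookahead=$ remaining=[$]
Step 21: reduce T->F. Stack=[E + T] ptr=9 lookahead=$ remaining=[$]
Step 22: reduce E->E + T. Stack=[E] ptr=9 lookahead=$ remaining=[$]
Step 23: accept. Stack=[E] ptr=9 lookahead=$ remaining=[$]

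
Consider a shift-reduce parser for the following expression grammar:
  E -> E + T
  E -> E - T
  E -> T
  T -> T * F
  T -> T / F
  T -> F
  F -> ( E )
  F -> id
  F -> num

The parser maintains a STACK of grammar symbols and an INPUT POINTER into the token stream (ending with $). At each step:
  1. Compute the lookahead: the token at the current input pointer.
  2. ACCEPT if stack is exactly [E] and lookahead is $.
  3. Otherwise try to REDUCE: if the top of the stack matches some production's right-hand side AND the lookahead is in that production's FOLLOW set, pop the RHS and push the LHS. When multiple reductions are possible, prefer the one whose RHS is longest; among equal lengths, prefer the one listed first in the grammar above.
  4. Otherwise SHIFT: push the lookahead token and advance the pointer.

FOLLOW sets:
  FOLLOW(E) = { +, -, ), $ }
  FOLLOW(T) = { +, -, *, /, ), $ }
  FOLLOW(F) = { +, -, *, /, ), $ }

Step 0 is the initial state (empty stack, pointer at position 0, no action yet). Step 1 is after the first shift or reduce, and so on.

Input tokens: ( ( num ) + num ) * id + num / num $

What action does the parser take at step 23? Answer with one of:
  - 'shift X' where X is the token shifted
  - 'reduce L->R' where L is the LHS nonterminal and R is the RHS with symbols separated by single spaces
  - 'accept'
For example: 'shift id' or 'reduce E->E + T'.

Answer: reduce E->T

Derivation:
Step 1: shift (. Stack=[(] ptr=1 lookahead=( remaining=[( num ) + num ) * id + num / num $]
Step 2: shift (. Stack=[( (] ptr=2 lookahead=num remaining=[num ) + num ) * id + num / num $]
Step 3: shift num. Stack=[( ( num] ptr=3 lookahead=) remaining=[) + num ) * id + num / num $]
Step 4: reduce F->num. Stack=[( ( F] ptr=3 lookahead=) remaining=[) + num ) * id + num / num $]
Step 5: reduce T->F. Stack=[( ( T] ptr=3 lookahead=) remaining=[) + num ) * id + num / num $]
Step 6: reduce E->T. Stack=[( ( E] ptr=3 lookahead=) remaining=[) + num ) * id + num / num $]
Step 7: shift ). Stack=[( ( E )] ptr=4 lookahead=+ remaining=[+ num ) * id + num / num $]
Step 8: reduce F->( E ). Stack=[( F] ptr=4 lookahead=+ remaining=[+ num ) * id + num / num $]
Step 9: reduce T->F. Stack=[( T] ptr=4 lookahead=+ remaining=[+ num ) * id + num / num $]
Step 10: reduce E->T. Stack=[( E] ptr=4 lookahead=+ remaining=[+ num ) * id + num / num $]
Step 11: shift +. Stack=[( E +] ptr=5 lookahead=num remaining=[num ) * id + num / num $]
Step 12: shift num. Stack=[( E + num] ptr=6 lookahead=) remaining=[) * id + num / num $]
Step 13: reduce F->num. Stack=[( E + F] ptr=6 lookahead=) remaining=[) * id + num / num $]
Step 14: reduce T->F. Stack=[( E + T] ptr=6 lookahead=) remaining=[) * id + num / num $]
Step 15: reduce E->E + T. Stack=[( E] ptr=6 lookahead=) remaining=[) * id + num / num $]
Step 16: shift ). Stack=[( E )] ptr=7 lookahead=* remaining=[* id + num / num $]
Step 17: reduce F->( E ). Stack=[F] ptr=7 lookahead=* remaining=[* id + num / num $]
Step 18: reduce T->F. Stack=[T] ptr=7 lookahead=* remaining=[* id + num / num $]
Step 19: shift *. Stack=[T *] ptr=8 lookahead=id remaining=[id + num / num $]
Step 20: shift id. Stack=[T * id] ptr=9 lookahead=+ remaining=[+ num / num $]
Step 21: reduce F->id. Stack=[T * F] ptr=9 lookahead=+ remaining=[+ num / num $]
Step 22: reduce T->T * F. Stack=[T] ptr=9 lookahead=+ remaining=[+ num / num $]
Step 23: reduce E->T. Stack=[E] ptr=9 lookahead=+ remaining=[+ num / num $]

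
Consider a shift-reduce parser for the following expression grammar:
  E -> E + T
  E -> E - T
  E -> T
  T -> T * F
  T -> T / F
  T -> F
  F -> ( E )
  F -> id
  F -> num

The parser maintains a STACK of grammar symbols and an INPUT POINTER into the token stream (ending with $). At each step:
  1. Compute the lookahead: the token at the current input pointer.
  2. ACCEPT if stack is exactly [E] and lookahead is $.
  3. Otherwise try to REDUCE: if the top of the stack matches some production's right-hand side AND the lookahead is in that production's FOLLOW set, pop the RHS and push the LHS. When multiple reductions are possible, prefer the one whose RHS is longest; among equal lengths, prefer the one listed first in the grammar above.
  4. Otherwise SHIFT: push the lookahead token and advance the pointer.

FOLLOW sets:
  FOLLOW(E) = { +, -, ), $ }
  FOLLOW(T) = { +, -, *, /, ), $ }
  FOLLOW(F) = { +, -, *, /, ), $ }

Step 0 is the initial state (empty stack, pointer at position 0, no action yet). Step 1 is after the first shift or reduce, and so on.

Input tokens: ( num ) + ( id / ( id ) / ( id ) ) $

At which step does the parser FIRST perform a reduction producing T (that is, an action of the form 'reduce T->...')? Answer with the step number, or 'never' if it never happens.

Answer: 4

Derivation:
Step 1: shift (. Stack=[(] ptr=1 lookahead=num remaining=[num ) + ( id / ( id ) / ( id ) ) $]
Step 2: shift num. Stack=[( num] ptr=2 lookahead=) remaining=[) + ( id / ( id ) / ( id ) ) $]
Step 3: reduce F->num. Stack=[( F] ptr=2 lookahead=) remaining=[) + ( id / ( id ) / ( id ) ) $]
Step 4: reduce T->F. Stack=[( T] ptr=2 lookahead=) remaining=[) + ( id / ( id ) / ( id ) ) $]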